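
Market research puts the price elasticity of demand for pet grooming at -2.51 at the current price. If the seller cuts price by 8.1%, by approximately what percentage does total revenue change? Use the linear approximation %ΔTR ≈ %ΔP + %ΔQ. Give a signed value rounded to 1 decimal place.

+12.2%

%ΔQ ≈ Ed × %ΔP = (-2.51) × (-8.1%) = +20.3310%
%ΔTR ≈ %ΔP + %ΔQ = (-8.1%) + (+20.3310%) = +12.2310%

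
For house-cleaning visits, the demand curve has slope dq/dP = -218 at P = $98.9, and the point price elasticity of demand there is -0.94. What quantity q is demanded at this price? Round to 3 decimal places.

22936.383

Ed = (dq/dP)·(P/q) ⇒ q = (dq/dP)·P/Ed = (-218)·98.9/(-0.94) = 22936.38297…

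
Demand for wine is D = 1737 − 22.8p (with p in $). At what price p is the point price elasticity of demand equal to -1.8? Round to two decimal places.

48.98

Ed = −22.8p/(1737 − 22.8p). Set this equal to -1.8:
22.8p = 1.8·(1737 − 22.8p) ⇒ 22.8p(1 + 1.8) = 1.8·1737
p = 1.8·1737 / (22.8·2.8) = 48.9755…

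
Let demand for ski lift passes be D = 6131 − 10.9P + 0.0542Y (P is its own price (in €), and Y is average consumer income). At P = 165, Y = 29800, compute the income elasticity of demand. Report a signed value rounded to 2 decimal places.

0.27

At the given values, D = 6131 − 10.9(165) + 0.0542(29800) = 5947.66.
∂D/∂Y = 0.0542.
E = (0.0542) × (29800/5947.66) = 0.2715…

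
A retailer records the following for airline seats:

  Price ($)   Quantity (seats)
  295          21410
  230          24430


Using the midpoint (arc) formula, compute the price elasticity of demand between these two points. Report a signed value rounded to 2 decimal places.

%ΔQ = (24430 − 21410) / [(21410 + 24430)/2] = 3020/22920 = 0.131762…
%ΔP = (230 − 295) / [(295 + 230)/2] = -65/262.5 = -0.247619…
Arc Ed = %ΔQ / %ΔP = (3020/22920) / (-65/262.5) = -0.5321…

-0.53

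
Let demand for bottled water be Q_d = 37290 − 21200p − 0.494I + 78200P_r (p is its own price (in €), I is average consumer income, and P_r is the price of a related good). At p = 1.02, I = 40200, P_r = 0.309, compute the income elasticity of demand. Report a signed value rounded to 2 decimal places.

At the given values, Q_d = 37290 − 21200(1.02) − 0.494(40200) + 78200(0.309) = 19971.
∂Q_d/∂I = -0.494.
E = (-0.494) × (40200/19971) = -0.9943…

-0.99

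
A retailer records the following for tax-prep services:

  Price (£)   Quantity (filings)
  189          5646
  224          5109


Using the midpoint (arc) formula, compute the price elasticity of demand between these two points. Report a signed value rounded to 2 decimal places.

-0.59

%ΔQ = (5109 − 5646) / [(5646 + 5109)/2] = -537/5377.5 = -0.099860…
%ΔP = (224 − 189) / [(189 + 224)/2] = 35/206.5 = 0.169491…
Arc Ed = %ΔQ / %ΔP = (-537/5377.5) / (35/206.5) = -0.5891…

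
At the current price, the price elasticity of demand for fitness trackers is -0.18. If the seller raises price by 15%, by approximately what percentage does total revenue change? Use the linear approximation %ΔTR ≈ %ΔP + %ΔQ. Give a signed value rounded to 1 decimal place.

%ΔQ ≈ Ed × %ΔP = (-0.18) × (+15%) = -2.7000%
%ΔTR ≈ %ΔP + %ΔQ = (+15%) + (-2.7000%) = +12.3000%

+12.3%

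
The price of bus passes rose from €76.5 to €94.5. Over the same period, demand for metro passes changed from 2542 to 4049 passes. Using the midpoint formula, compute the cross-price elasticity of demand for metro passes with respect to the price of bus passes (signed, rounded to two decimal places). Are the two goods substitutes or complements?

%ΔQ_{metro passes} = (4049 − 2542)/avg = 1507/3295.5 = 0.457290…
%ΔP_{bus passes} = (94.5 − 76.5)/avg = 18/85.5 = 0.210526…
E_cross = (1507/3295.5) / (18/85.5) = 2.1721…
E_cross > 0 ⇒ the goods are substitutes.

2.17; substitutes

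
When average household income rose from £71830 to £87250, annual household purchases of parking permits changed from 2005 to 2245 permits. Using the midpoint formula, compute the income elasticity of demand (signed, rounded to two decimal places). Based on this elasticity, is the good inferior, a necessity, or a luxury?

%ΔQ = (2245 − 2005)/[( 2005 + 2245)/2] = 240/2125 = 0.112941…
%ΔIncome = (87250 − 71830)/[( 71830 + 87250)/2] = 15420/79540 = 0.193864…
E_income = (240/2125) / (15420/79540) = 0.5825…
0 < E_income < 1 ⇒ normal good, necessity.

0.58; necessity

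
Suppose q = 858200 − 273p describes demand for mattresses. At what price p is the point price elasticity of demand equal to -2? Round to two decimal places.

Ed = −273p/(858200 − 273p). Set this equal to -2:
273p = 2·(858200 − 273p) ⇒ 273p(1 + 2) = 2·858200
p = 2·858200 / (273·3) = 2095.7264…

2095.73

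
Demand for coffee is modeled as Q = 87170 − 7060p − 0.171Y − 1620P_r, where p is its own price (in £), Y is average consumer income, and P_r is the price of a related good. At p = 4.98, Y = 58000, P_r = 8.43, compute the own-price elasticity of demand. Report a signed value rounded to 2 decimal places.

-1.24

At the given values, Q = 87170 − 7060(4.98) − 0.171(58000) − 1620(8.43) = 28436.6.
∂Q/∂p = −7060.
E = (-7060) × (4.98/28436.6) = -1.2363…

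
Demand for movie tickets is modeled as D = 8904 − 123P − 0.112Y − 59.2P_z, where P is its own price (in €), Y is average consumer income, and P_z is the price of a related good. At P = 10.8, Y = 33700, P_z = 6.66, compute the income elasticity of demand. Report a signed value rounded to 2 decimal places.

At the given values, D = 8904 − 123(10.8) − 0.112(33700) − 59.2(6.66) = 3406.928.
∂D/∂Y = -0.112.
E = (-0.112) × (33700/3406.928) = -1.1078…

-1.11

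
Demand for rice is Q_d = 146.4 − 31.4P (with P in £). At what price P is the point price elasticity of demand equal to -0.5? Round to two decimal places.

Ed = −31.4P/(146.4 − 31.4P). Set this equal to -0.5:
31.4P = 0.5·(146.4 − 31.4P) ⇒ 31.4P(1 + 0.5) = 0.5·146.4
P = 0.5·146.4 / (31.4·1.5) = 1.5541…

1.55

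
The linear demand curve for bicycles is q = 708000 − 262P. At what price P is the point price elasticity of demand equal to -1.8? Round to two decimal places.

1737.19

Ed = −262P/(708000 − 262P). Set this equal to -1.8:
262P = 1.8·(708000 − 262P) ⇒ 262P(1 + 1.8) = 1.8·708000
P = 1.8·708000 / (262·2.8) = 1737.1864…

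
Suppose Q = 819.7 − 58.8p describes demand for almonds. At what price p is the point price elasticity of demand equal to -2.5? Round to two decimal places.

Ed = −58.8p/(819.7 − 58.8p). Set this equal to -2.5:
58.8p = 2.5·(819.7 − 58.8p) ⇒ 58.8p(1 + 2.5) = 2.5·819.7
p = 2.5·819.7 / (58.8·3.5) = 9.9574…

9.96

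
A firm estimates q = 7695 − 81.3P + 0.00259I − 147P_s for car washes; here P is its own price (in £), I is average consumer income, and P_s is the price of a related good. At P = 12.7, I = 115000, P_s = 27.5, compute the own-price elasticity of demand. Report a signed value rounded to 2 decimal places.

-0.35

At the given values, q = 7695 − 81.3(12.7) + 0.00259(115000) − 147(27.5) = 2917.84.
∂q/∂P = −81.3.
E = (-81.3) × (12.7/2917.84) = -0.3538…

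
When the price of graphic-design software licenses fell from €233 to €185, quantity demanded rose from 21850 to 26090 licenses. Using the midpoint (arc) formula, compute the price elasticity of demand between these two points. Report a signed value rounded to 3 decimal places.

-0.770

%ΔQ = (26090 − 21850) / [(21850 + 26090)/2] = 4240/23970 = 0.176887…
%ΔP = (185 − 233) / [(233 + 185)/2] = -48/209 = -0.229665…
Arc Ed = %ΔQ / %ΔP = (4240/23970) / (-48/209) = -0.77019…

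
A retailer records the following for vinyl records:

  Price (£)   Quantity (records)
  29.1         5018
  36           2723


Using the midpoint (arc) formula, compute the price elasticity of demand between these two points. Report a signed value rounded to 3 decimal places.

%ΔQ = (2723 − 5018) / [(5018 + 2723)/2] = -2295/3870.5 = -0.592946…
%ΔP = (36 − 29.1) / [(29.1 + 36)/2] = 6.9/32.55 = 0.211981…
Arc Ed = %ΔQ / %ΔP = (-2295/3870.5) / (6.9/32.55) = -2.79716…

-2.797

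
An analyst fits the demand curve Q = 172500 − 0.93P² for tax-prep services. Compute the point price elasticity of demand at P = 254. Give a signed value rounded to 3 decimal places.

-1.067

dQ/dP = −2·0.93·P = -472.44. At P = 254, Q = 112500.12.
Ed = (dQ/dP)·(P/Q) = (-472.44) × (254/112500.12) = -1.06666…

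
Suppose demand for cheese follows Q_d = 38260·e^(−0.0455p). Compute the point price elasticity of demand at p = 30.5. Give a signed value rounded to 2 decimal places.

dQ_d/dp = −0.0455·Q_d = -434.574. At p = 30.5, Q_d = 9551.09.
Ed = (dQ_d/dp)·(p/Q_d) = (-434.574) × (30.5/9551.09) = -1.3877…

-1.39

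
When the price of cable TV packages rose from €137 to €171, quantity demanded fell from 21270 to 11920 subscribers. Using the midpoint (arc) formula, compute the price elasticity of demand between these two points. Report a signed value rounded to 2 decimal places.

-2.55

%ΔQ = (11920 − 21270) / [(21270 + 11920)/2] = -9350/16595 = -0.563422…
%ΔP = (171 − 137) / [(137 + 171)/2] = 34/154 = 0.220779…
Arc Ed = %ΔQ / %ΔP = (-9350/16595) / (34/154) = -2.5519…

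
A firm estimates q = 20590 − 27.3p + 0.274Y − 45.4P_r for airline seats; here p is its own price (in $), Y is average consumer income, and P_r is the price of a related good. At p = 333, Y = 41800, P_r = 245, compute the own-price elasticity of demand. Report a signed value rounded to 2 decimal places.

At the given values, q = 20590 − 27.3(333) + 0.274(41800) − 45.4(245) = 11829.3.
∂q/∂p = −27.3.
E = (-27.3) × (333/11829.3) = -0.7685…

-0.77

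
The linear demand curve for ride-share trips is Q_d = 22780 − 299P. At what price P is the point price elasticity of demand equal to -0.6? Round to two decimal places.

Ed = −299P/(22780 − 299P). Set this equal to -0.6:
299P = 0.6·(22780 − 299P) ⇒ 299P(1 + 0.6) = 0.6·22780
P = 0.6·22780 / (299·1.6) = 28.5702…

28.57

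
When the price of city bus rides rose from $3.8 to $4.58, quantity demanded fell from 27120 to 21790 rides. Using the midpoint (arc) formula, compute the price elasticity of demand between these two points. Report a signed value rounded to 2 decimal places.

%ΔQ = (21790 − 27120) / [(27120 + 21790)/2] = -5330/24455 = -0.217951…
%ΔP = (4.58 − 3.8) / [(3.8 + 4.58)/2] = 0.78/4.19 = 0.186157…
Arc Ed = %ΔQ / %ΔP = (-5330/24455) / (0.78/4.19) = -1.1707…

-1.17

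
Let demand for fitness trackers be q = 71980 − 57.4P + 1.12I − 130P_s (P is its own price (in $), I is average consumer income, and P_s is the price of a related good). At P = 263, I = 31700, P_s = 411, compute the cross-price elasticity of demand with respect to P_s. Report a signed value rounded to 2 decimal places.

-1.37

At the given values, q = 71980 − 57.4(263) + 1.12(31700) − 130(411) = 38957.8.
∂q/∂P_s = -130.
E = (-130) × (411/38957.8) = -1.3714…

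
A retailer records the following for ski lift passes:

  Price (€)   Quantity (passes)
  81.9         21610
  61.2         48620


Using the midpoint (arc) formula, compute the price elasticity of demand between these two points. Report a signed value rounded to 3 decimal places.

-2.659

%ΔQ = (48620 − 21610) / [(21610 + 48620)/2] = 27010/35115 = 0.769186…
%ΔP = (61.2 − 81.9) / [(81.9 + 61.2)/2] = -20.7/71.55 = -0.289308…
Arc Ed = %ΔQ / %ΔP = (27010/35115) / (-20.7/71.55) = -2.65871…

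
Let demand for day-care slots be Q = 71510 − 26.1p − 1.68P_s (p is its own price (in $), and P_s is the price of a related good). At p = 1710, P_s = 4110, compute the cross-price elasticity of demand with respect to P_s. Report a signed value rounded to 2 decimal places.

At the given values, Q = 71510 − 26.1(1710) − 1.68(4110) = 19974.2.
∂Q/∂P_s = -1.68.
E = (-1.68) × (4110/19974.2) = -0.3456…

-0.35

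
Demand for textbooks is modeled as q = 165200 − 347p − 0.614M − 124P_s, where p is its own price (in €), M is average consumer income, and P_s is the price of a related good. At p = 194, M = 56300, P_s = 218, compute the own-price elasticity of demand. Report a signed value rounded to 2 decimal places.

At the given values, q = 165200 − 347(194) − 0.614(56300) − 124(218) = 36281.8.
∂q/∂p = −347.
E = (-347) × (194/36281.8) = -1.8554…

-1.86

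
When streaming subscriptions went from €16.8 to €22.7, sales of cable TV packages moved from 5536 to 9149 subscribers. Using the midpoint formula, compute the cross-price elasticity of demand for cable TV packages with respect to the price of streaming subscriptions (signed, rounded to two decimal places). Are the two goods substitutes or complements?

%ΔQ_{cable TV packages} = (9149 − 5536)/avg = 3613/7342.5 = 0.492066…
%ΔP_{streaming subscriptions} = (22.7 − 16.8)/avg = 5.9/19.75 = 0.298734…
E_cross = (3613/7342.5) / (5.9/19.75) = 1.6471…
E_cross > 0 ⇒ the goods are substitutes.

1.65; substitutes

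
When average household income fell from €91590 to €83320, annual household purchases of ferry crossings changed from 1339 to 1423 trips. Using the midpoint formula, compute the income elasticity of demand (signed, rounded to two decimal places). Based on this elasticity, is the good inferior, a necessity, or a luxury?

-0.64; inferior

%ΔQ = (1423 − 1339)/[( 1339 + 1423)/2] = 84/1381 = 0.060825…
%ΔIncome = (83320 − 91590)/[( 91590 + 83320)/2] = -8270/87455 = -0.094562…
E_income = (84/1381) / (-8270/87455) = -0.6432…
E_income < 0 ⇒ inferior good.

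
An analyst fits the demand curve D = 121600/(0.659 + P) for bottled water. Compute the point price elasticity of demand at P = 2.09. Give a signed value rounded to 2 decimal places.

dD/dP = −121600/(0.659 + P)² = -16091. At P = 2.09, D = 44234.3.
Ed = (dD/dP)·(P/D) = (-16091) × (2.09/44234.3) = -0.7602…

-0.76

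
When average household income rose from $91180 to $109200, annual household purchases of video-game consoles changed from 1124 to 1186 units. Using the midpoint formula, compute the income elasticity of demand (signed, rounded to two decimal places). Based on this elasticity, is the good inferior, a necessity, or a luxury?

%ΔQ = (1186 − 1124)/[( 1124 + 1186)/2] = 62/1155 = 0.053679…
%ΔIncome = (109200 − 91180)/[( 91180 + 109200)/2] = 18020/100190 = 0.179858…
E_income = (62/1155) / (18020/100190) = 0.2984…
0 < E_income < 1 ⇒ normal good, necessity.

0.30; necessity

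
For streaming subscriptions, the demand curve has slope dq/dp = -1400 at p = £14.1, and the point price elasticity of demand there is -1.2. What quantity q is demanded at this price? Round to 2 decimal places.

Ed = (dq/dp)·(p/q) ⇒ q = (dq/dp)·p/Ed = (-1400)·14.1/(-1.2) = 16450

16450.00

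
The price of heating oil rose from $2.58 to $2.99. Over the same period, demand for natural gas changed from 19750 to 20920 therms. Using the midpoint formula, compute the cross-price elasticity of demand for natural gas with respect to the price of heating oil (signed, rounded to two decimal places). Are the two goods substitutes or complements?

%ΔQ_{natural gas} = (20920 − 19750)/avg = 1170/20335 = 0.057536…
%ΔP_{heating oil} = (2.99 − 2.58)/avg = 0.41/2.785 = 0.147217…
E_cross = (1170/20335) / (0.41/2.785) = 0.3908…
E_cross > 0 ⇒ the goods are substitutes.

0.39; substitutes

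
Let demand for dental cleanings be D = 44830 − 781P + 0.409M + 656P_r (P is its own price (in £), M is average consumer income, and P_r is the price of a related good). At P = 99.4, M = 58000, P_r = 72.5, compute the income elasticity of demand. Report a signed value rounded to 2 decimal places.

At the given values, D = 44830 − 781(99.4) + 0.409(58000) + 656(72.5) = 38480.6.
∂D/∂M = 0.409.
E = (0.409) × (58000/38480.6) = 0.6164…

0.62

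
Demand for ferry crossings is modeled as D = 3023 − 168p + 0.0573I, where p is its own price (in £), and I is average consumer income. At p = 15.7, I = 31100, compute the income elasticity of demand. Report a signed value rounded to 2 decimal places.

0.82

At the given values, D = 3023 − 168(15.7) + 0.0573(31100) = 2167.43.
∂D/∂I = 0.0573.
E = (0.0573) × (31100/2167.43) = 0.8221…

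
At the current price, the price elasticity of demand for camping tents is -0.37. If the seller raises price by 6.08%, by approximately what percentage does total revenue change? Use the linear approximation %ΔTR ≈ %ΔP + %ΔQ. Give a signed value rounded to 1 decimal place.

%ΔQ ≈ Ed × %ΔP = (-0.37) × (+6.08%) = -2.2496%
%ΔTR ≈ %ΔP + %ΔQ = (+6.08%) + (-2.2496%) = +3.8304%

+3.8%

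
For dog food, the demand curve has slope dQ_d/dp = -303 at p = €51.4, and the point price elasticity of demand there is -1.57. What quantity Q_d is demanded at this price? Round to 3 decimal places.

9919.873

Ed = (dQ_d/dp)·(p/Q_d) ⇒ Q_d = (dQ_d/dp)·p/Ed = (-303)·51.4/(-1.57) = 9919.87261…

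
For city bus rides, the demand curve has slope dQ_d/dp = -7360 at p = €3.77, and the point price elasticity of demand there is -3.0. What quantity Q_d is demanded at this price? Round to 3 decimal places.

Ed = (dQ_d/dp)·(p/Q_d) ⇒ Q_d = (dQ_d/dp)·p/Ed = (-7360)·3.77/(-3.0) = 9249.06666…

9249.067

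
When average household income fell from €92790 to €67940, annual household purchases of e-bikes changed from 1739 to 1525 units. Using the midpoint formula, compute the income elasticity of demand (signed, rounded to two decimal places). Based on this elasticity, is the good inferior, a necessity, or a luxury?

%ΔQ = (1525 − 1739)/[( 1739 + 1525)/2] = -214/1632 = -0.131127…
%ΔIncome = (67940 − 92790)/[( 92790 + 67940)/2] = -24850/80365 = -0.309214…
E_income = (-214/1632) / (-24850/80365) = 0.4240…
0 < E_income < 1 ⇒ normal good, necessity.

0.42; necessity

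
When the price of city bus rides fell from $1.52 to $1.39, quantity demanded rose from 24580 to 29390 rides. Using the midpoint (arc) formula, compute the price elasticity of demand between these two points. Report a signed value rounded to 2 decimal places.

-1.99

%ΔQ = (29390 − 24580) / [(24580 + 29390)/2] = 4810/26985 = 0.178247…
%ΔP = (1.39 − 1.52) / [(1.52 + 1.39)/2] = -0.13/1.455 = -0.089347…
Arc Ed = %ΔQ / %ΔP = (4810/26985) / (-0.13/1.455) = -1.9949…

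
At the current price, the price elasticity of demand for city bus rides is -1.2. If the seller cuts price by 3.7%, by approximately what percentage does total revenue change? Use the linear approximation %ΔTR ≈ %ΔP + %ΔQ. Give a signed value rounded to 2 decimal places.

+0.74%

%ΔQ ≈ Ed × %ΔP = (-1.2) × (-3.7%) = +4.4400%
%ΔTR ≈ %ΔP + %ΔQ = (-3.7%) + (+4.4400%) = +0.7400%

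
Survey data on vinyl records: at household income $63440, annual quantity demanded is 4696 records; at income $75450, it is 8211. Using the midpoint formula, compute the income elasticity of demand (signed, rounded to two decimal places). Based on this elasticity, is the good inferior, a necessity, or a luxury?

3.15; luxury

%ΔQ = (8211 − 4696)/[( 4696 + 8211)/2] = 3515/6453.5 = 0.544665…
%ΔIncome = (75450 − 63440)/[( 63440 + 75450)/2] = 12010/69445 = 0.172942…
E_income = (3515/6453.5) / (12010/69445) = 3.1494…
E_income > 1 ⇒ normal good, luxury.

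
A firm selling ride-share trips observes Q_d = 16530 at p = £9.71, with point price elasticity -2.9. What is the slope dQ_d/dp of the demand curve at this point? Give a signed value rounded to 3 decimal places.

-4936.869

Ed = (dQ_d/dp)·(p/Q_d) ⇒ dQ_d/dp = Ed·Q_d/p = (-2.9)·16530/9.71 = -4936.86920…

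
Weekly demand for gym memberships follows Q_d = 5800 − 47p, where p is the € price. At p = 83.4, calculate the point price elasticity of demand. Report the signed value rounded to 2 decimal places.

dQ_d/dp = −47. At p = 83.4, Q_d = 5800 − 47(83.4) = 1880.2.
Ed = (dQ_d/dp)·(p/Q_d) = −47 × (83.4/1880.2) = -2.0847…

-2.08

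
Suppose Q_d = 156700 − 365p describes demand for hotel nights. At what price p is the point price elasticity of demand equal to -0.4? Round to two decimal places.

Ed = −365p/(156700 − 365p). Set this equal to -0.4:
365p = 0.4·(156700 − 365p) ⇒ 365p(1 + 0.4) = 0.4·156700
p = 0.4·156700 / (365·1.4) = 122.6614…

122.66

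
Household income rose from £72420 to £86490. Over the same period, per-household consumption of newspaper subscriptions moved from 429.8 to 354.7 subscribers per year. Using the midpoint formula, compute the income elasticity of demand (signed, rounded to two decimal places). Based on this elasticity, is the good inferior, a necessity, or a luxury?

-1.08; inferior

%ΔQ = (354.7 − 429.8)/[( 429.8 + 354.7)/2] = -75.1/392.25 = -0.191459…
%ΔIncome = (86490 − 72420)/[( 72420 + 86490)/2] = 14070/79455 = 0.177081…
E_income = (-75.1/392.25) / (14070/79455) = -1.0811…
E_income < 0 ⇒ inferior good.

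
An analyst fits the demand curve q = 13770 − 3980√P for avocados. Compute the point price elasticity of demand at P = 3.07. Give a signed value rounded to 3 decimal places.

-0.513

dq/dP = −3980/(2√P) = -1135.75. At P = 3.07, q = 6796.48.
Ed = (dq/dP)·(P/q) = (-1135.75) × (3.07/6796.48) = -0.51302…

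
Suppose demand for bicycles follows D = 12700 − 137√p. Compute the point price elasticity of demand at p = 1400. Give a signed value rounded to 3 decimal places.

-0.338

dD/dp = −137/(2√p) = -1.83074. At p = 1400, D = 7573.93.
Ed = (dD/dp)·(p/D) = (-1.83074) × (1400/7573.93) = -0.33840…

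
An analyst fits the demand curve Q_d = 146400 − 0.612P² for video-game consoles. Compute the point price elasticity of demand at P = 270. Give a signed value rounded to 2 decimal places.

-0.88

dQ_d/dP = −2·0.612·P = -330.48. At P = 270, Q_d = 101785.2.
Ed = (dQ_d/dP)·(P/Q_d) = (-330.48) × (270/101785.2) = -0.8766…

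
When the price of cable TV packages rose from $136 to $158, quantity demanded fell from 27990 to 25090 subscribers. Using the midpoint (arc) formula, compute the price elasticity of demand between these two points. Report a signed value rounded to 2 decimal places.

-0.73

%ΔQ = (25090 − 27990) / [(27990 + 25090)/2] = -2900/26540 = -0.109269…
%ΔP = (158 − 136) / [(136 + 158)/2] = 22/147 = 0.149659…
Arc Ed = %ΔQ / %ΔP = (-2900/26540) / (22/147) = -0.7301…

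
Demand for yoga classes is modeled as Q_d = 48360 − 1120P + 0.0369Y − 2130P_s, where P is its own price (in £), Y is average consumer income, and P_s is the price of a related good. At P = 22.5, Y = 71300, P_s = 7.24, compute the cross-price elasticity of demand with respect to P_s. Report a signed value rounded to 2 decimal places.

At the given values, Q_d = 48360 − 1120(22.5) + 0.0369(71300) − 2130(7.24) = 10369.77.
∂Q_d/∂P_s = -2130.
E = (-2130) × (7.24/10369.77) = -1.4871…

-1.49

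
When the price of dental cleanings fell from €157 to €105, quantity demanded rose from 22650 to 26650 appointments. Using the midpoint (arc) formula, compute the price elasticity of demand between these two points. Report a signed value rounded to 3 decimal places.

%ΔQ = (26650 − 22650) / [(22650 + 26650)/2] = 4000/24650 = 0.162271…
%ΔP = (105 − 157) / [(157 + 105)/2] = -52/131 = -0.396946…
Arc Ed = %ΔQ / %ΔP = (4000/24650) / (-52/131) = -0.40880…

-0.409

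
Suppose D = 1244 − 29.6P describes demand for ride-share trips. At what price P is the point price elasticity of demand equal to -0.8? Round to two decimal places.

18.68

Ed = −29.6P/(1244 − 29.6P). Set this equal to -0.8:
29.6P = 0.8·(1244 − 29.6P) ⇒ 29.6P(1 + 0.8) = 0.8·1244
P = 0.8·1244 / (29.6·1.8) = 18.6786…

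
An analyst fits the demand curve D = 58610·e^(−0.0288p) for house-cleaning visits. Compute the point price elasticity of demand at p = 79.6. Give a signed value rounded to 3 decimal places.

-2.292

dD/dp = −0.0288·D = -170.511. At p = 79.6, D = 5920.53.
Ed = (dD/dp)·(p/D) = (-170.511) × (79.6/5920.53) = -2.29248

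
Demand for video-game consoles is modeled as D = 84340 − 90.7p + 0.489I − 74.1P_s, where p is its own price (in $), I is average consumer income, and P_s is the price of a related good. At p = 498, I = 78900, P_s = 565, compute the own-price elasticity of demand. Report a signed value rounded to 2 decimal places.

-1.26

At the given values, D = 84340 − 90.7(498) + 0.489(78900) − 74.1(565) = 35887.
∂D/∂p = −90.7.
E = (-90.7) × (498/35887) = -1.2586…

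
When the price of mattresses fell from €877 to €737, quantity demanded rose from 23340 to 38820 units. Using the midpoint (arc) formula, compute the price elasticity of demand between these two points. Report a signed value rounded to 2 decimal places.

-2.87

%ΔQ = (38820 − 23340) / [(23340 + 38820)/2] = 15480/31080 = 0.498069…
%ΔP = (737 − 877) / [(877 + 737)/2] = -140/807 = -0.173482…
Arc Ed = %ΔQ / %ΔP = (15480/31080) / (-140/807) = -2.8710…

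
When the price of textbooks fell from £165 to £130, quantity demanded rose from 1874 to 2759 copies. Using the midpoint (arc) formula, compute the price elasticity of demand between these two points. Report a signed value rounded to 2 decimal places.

-1.61

%ΔQ = (2759 − 1874) / [(1874 + 2759)/2] = 885/2316.5 = 0.382041…
%ΔP = (130 − 165) / [(165 + 130)/2] = -35/147.5 = -0.237288…
Arc Ed = %ΔQ / %ΔP = (885/2316.5) / (-35/147.5) = -1.6100…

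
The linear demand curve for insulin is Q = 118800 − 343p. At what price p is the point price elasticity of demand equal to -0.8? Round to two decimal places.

153.94

Ed = −343p/(118800 − 343p). Set this equal to -0.8:
343p = 0.8·(118800 − 343p) ⇒ 343p(1 + 0.8) = 0.8·118800
p = 0.8·118800 / (343·1.8) = 153.9358…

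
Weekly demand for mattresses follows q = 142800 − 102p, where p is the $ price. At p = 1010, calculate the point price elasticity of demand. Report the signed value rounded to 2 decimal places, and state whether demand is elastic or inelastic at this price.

-2.59; elastic

dq/dp = −102. At p = 1010, q = 142800 − 102(1010) = 39780.
Ed = (dq/dp)·(p/q) = −102 × (1010/39780) = -2.5897…
|Ed| = 2.59 > 1, so demand is elastic.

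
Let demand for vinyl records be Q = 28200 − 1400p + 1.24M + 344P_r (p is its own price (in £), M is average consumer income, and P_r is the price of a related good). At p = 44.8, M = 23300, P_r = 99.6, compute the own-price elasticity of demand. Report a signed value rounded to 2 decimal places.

At the given values, Q = 28200 − 1400(44.8) + 1.24(23300) + 344(99.6) = 28634.4.
∂Q/∂p = −1400.
E = (-1400) × (44.8/28634.4) = -2.1903…

-2.19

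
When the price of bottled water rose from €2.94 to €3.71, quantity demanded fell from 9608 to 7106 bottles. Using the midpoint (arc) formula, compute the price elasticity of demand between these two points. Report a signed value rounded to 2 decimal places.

-1.29

%ΔQ = (7106 − 9608) / [(9608 + 7106)/2] = -2502/8357 = -0.299389…
%ΔP = (3.71 − 2.94) / [(2.94 + 3.71)/2] = 0.77/3.325 = 0.231578…
Arc Ed = %ΔQ / %ΔP = (-2502/8357) / (0.77/3.325) = -1.2928…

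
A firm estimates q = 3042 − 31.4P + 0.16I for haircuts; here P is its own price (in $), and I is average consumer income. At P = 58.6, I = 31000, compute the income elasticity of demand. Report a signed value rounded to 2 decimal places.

At the given values, q = 3042 − 31.4(58.6) + 0.16(31000) = 6161.96.
∂q/∂I = 0.16.
E = (0.16) × (31000/6161.96) = 0.8049…

0.80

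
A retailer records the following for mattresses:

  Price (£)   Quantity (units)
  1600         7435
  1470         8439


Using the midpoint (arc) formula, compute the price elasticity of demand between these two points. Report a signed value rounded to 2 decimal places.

%ΔQ = (8439 − 7435) / [(7435 + 8439)/2] = 1004/7937 = 0.126496…
%ΔP = (1470 − 1600) / [(1600 + 1470)/2] = -130/1535 = -0.084690…
Arc Ed = %ΔQ / %ΔP = (1004/7937) / (-130/1535) = -1.4936…

-1.49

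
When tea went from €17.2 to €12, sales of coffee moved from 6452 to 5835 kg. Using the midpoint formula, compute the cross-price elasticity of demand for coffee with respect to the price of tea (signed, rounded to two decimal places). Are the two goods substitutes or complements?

0.28; substitutes

%ΔQ_{coffee} = (5835 − 6452)/avg = -617/6143.5 = -0.100431…
%ΔP_{tea} = (12 − 17.2)/avg = -5.2/14.6 = -0.356164…
E_cross = (-617/6143.5) / (-5.2/14.6) = 0.2819…
E_cross > 0 ⇒ the goods are substitutes.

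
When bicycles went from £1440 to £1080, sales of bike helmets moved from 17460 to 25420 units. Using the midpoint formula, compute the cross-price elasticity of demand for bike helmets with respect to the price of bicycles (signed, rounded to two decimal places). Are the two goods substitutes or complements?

-1.30; complements

%ΔQ_{bike helmets} = (25420 − 17460)/avg = 7960/21440 = 0.371268…
%ΔP_{bicycles} = (1080 − 1440)/avg = -360/1260 = -0.285714…
E_cross = (7960/21440) / (-360/1260) = -1.2994…
E_cross < 0 ⇒ the goods are complements.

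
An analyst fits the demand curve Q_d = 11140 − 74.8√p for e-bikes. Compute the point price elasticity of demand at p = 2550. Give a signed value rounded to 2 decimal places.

-0.26

dQ_d/dp = −74.8/(2√p) = -0.74063. At p = 2550, Q_d = 7362.79.
Ed = (dQ_d/dp)·(p/Q_d) = (-0.74063) × (2550/7362.79) = -0.2565…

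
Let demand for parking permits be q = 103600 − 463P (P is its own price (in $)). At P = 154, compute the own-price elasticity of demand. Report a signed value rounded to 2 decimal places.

-2.21

At the given values, q = 103600 − 463(154) = 32298.
∂q/∂P = −463.
E = (-463) × (154/32298) = -2.2076…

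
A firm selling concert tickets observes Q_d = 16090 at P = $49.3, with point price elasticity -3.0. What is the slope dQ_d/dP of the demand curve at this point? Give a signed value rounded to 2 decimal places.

-979.11

Ed = (dQ_d/dP)·(P/Q_d) ⇒ dQ_d/dP = Ed·Q_d/P = (-3.0)·16090/49.3 = -979.1075…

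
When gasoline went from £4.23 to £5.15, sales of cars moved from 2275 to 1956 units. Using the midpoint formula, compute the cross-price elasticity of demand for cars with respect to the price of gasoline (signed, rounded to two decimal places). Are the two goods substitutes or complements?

-0.77; complements

%ΔQ_{cars} = (1956 − 2275)/avg = -319/2115.5 = -0.150791…
%ΔP_{gasoline} = (5.15 − 4.23)/avg = 0.92/4.69 = 0.196162…
E_cross = (-319/2115.5) / (0.92/4.69) = -0.7687…
E_cross < 0 ⇒ the goods are complements.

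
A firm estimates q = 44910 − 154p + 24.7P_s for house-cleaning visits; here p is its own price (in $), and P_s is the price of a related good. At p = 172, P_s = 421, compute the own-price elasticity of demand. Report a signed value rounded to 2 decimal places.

At the given values, q = 44910 − 154(172) + 24.7(421) = 28820.7.
∂q/∂p = −154.
E = (-154) × (172/28820.7) = -0.9190…

-0.92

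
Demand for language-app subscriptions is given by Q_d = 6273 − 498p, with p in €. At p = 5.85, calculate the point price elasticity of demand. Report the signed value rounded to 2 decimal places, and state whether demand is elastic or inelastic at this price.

-0.87; inelastic

dQ_d/dp = −498. At p = 5.85, Q_d = 6273 − 498(5.85) = 3359.7.
Ed = (dQ_d/dp)·(p/Q_d) = −498 × (5.85/3359.7) = -0.8671…
|Ed| = 0.87 < 1, so demand is inelastic.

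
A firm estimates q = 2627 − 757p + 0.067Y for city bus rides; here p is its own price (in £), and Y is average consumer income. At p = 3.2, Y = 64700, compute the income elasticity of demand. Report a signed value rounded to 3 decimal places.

0.955

At the given values, q = 2627 − 757(3.2) + 0.067(64700) = 4539.5.
∂q/∂Y = 0.067.
E = (0.067) × (64700/4539.5) = 0.95492…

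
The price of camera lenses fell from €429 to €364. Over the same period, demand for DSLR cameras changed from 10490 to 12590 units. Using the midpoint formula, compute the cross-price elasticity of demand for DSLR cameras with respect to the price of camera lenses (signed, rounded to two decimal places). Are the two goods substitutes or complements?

-1.11; complements

%ΔQ_{DSLR cameras} = (12590 − 10490)/avg = 2100/11540 = 0.181975…
%ΔP_{camera lenses} = (364 − 429)/avg = -65/396.5 = -0.163934…
E_cross = (2100/11540) / (-65/396.5) = -1.1100…
E_cross < 0 ⇒ the goods are complements.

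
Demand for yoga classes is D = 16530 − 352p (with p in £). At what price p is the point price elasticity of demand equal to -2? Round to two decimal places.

Ed = −352p/(16530 − 352p). Set this equal to -2:
352p = 2·(16530 − 352p) ⇒ 352p(1 + 2) = 2·16530
p = 2·16530 / (352·3) = 31.3068…

31.31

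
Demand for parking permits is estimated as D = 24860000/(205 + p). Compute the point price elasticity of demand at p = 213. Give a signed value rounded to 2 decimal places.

dD/dp = −24860000/(205 + p)² = -142.282. At p = 213, D = 59473.7.
Ed = (dD/dp)·(p/D) = (-142.282) × (213/59473.7) = -0.5095…

-0.51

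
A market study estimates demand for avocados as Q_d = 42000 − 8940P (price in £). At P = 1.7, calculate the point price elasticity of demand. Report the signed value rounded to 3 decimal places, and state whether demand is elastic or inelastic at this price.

-0.567; inelastic

dQ_d/dP = −8940. At P = 1.7, Q_d = 42000 − 8940(1.7) = 26802.
Ed = (dQ_d/dP)·(P/Q_d) = −8940 × (1.7/26802) = -0.56704…
|Ed| = 0.567 < 1, so demand is inelastic.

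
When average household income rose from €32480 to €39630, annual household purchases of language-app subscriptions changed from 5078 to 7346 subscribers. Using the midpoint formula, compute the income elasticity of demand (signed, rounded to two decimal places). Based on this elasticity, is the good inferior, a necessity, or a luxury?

1.84; luxury

%ΔQ = (7346 − 5078)/[( 5078 + 7346)/2] = 2268/6212 = 0.365099…
%ΔIncome = (39630 − 32480)/[( 32480 + 39630)/2] = 7150/36055 = 0.198308…
E_income = (2268/6212) / (7150/36055) = 1.8410…
E_income > 1 ⇒ normal good, luxury.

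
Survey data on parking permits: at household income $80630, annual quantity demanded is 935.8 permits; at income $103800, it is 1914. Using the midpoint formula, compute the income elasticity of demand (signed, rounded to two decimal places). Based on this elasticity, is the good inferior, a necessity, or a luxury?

2.73; luxury

%ΔQ = (1914 − 935.8)/[( 935.8 + 1914)/2] = 978.2/1424.9 = 0.686504…
%ΔIncome = (103800 − 80630)/[( 80630 + 103800)/2] = 23170/92215 = 0.251260…
E_income = (978.2/1424.9) / (23170/92215) = 2.7322…
E_income > 1 ⇒ normal good, luxury.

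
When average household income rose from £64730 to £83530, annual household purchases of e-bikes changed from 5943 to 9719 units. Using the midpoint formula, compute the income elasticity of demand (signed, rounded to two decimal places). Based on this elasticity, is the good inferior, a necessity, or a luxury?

%ΔQ = (9719 − 5943)/[( 5943 + 9719)/2] = 3776/7831 = 0.482186…
%ΔIncome = (83530 − 64730)/[( 64730 + 83530)/2] = 18800/74130 = 0.253608…
E_income = (3776/7831) / (18800/74130) = 1.9013…
E_income > 1 ⇒ normal good, luxury.

1.90; luxury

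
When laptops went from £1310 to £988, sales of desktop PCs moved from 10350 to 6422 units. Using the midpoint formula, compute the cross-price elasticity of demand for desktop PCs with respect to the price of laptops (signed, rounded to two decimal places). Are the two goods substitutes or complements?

%ΔQ_{desktop PCs} = (6422 − 10350)/avg = -3928/8386 = -0.468399…
%ΔP_{laptops} = (988 − 1310)/avg = -322/1149 = -0.280243…
E_cross = (-3928/8386) / (-322/1149) = 1.6714…
E_cross > 0 ⇒ the goods are substitutes.

1.67; substitutes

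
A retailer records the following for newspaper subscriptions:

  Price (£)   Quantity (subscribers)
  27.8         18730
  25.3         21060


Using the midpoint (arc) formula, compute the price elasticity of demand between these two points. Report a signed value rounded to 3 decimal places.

-1.244

%ΔQ = (21060 − 18730) / [(18730 + 21060)/2] = 2330/19895 = 0.117114…
%ΔP = (25.3 − 27.8) / [(27.8 + 25.3)/2] = -2.5/26.55 = -0.094161…
Arc Ed = %ΔQ / %ΔP = (2330/19895) / (-2.5/26.55) = -1.24375…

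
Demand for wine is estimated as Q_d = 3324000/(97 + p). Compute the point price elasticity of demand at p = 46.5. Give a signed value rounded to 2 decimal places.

dQ_d/dp = −3324000/(97 + p)² = -161.42. At p = 46.5, Q_d = 23163.8.
Ed = (dQ_d/dp)·(p/Q_d) = (-161.42) × (46.5/23163.8) = -0.3240…

-0.32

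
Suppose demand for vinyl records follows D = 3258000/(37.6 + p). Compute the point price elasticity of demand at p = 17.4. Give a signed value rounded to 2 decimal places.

-0.32

dD/dp = −3258000/(37.6 + p)² = -1077.02. At p = 17.4, D = 59236.4.
Ed = (dD/dp)·(p/D) = (-1077.02) × (17.4/59236.4) = -0.3163…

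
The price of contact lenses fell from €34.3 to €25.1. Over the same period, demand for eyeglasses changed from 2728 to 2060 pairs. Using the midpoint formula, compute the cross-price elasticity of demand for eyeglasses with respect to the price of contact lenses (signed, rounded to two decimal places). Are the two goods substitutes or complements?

%ΔQ_{eyeglasses} = (2060 − 2728)/avg = -668/2394 = -0.279030…
%ΔP_{contact lenses} = (25.1 − 34.3)/avg = -9.2/29.7 = -0.309764…
E_cross = (-668/2394) / (-9.2/29.7) = 0.9007…
E_cross > 0 ⇒ the goods are substitutes.

0.90; substitutes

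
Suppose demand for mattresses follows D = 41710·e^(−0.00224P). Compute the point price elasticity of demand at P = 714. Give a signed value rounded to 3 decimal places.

dD/dP = −0.00224·D = -18.8753. At P = 714, D = 8426.49.
Ed = (dD/dP)·(P/D) = (-18.8753) × (714/8426.49) = -1.59936

-1.599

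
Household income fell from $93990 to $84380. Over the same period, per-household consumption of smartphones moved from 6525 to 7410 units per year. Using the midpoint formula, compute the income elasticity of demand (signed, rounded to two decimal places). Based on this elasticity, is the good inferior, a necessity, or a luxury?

-1.18; inferior

%ΔQ = (7410 − 6525)/[( 6525 + 7410)/2] = 885/6967.5 = 0.127018…
%ΔIncome = (84380 − 93990)/[( 93990 + 84380)/2] = -9610/89185 = -0.107753…
E_income = (885/6967.5) / (-9610/89185) = -1.1787…
E_income < 0 ⇒ inferior good.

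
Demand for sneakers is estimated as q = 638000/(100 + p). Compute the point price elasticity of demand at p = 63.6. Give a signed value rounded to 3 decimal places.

-0.389

dq/dp = −638000/(100 + p)² = -23.8371. At p = 63.6, q = 3899.76.
Ed = (dq/dp)·(p/q) = (-23.8371) × (63.6/3899.76) = -0.38875…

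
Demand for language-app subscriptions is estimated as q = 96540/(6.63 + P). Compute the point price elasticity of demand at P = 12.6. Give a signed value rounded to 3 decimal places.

dq/dP = −96540/(6.63 + P)² = -261.065. At P = 12.6, q = 5020.28.
Ed = (dq/dP)·(P/q) = (-261.065) × (12.6/5020.28) = -0.65522…

-0.655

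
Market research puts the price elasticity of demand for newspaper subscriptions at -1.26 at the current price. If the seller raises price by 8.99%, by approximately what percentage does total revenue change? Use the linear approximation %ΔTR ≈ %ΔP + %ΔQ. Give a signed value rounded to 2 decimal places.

-2.34%

%ΔQ ≈ Ed × %ΔP = (-1.26) × (+8.99%) = -11.3274%
%ΔTR ≈ %ΔP + %ΔQ = (+8.99%) + (-11.3274%) = -2.3374%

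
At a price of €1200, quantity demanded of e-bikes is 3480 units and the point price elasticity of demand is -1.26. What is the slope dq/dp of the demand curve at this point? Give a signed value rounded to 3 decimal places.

-3.654

Ed = (dq/dp)·(p/q) ⇒ dq/dp = Ed·q/p = (-1.26)·3480/1200 = -3.654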